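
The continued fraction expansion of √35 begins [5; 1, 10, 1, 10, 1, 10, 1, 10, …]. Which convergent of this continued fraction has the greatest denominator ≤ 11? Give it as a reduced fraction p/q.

a_0 = 5: 5/1  (≤ bound)
a_1 = 1: 6/1  (≤ bound)
a_2 = 10: 65/11  (≤ bound)
a_3 = 1: 71/12  (> 11, stop)

65/11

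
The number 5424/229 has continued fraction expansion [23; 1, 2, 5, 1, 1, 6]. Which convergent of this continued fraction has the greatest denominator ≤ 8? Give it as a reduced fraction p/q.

71/3

a_0 = 23: 23/1  (≤ bound)
a_1 = 1: 24/1  (≤ bound)
a_2 = 2: 71/3  (≤ bound)
a_3 = 5: 379/16  (> 8, stop)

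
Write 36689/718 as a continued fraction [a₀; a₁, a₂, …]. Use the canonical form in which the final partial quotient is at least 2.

⌊36689/718⌋ = 51, remainder 71
⌊718/71⌋ = 10, remainder 8
⌊71/8⌋ = 8, remainder 7
⌊8/7⌋ = 1, remainder 1
⌊7/1⌋ = 7, remainder 0

[51; 10, 8, 1, 7]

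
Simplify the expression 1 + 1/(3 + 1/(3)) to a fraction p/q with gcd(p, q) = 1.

13/10

a_0 = 1: 1/1
a_1 = 3: 4/3
a_2 = 3: 13/10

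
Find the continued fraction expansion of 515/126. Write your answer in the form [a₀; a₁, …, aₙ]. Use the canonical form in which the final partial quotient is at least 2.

Repeatedly divide and take the remainder:
515 = 4·126 + 11, so a_0 = 4
126 = 11·11 + 5, so a_1 = 11
11 = 2·5 + 1, so a_2 = 2
5 = 5·1 + 0, so a_3 = 5

[4; 11, 2, 5]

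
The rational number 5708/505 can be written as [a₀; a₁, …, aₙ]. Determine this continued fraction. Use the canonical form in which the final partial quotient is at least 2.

[11; 3, 3, 3, 15]

Apply division with remainder until the remainder is 0:
5708 ÷ 505 → quotient 11, remainder 153
505 ÷ 153 → quotient 3, remainder 46
153 ÷ 46 → quotient 3, remainder 15
46 ÷ 15 → quotient 3, remainder 1
15 ÷ 1 → quotient 15, remainder 0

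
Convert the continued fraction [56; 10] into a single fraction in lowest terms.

561/10

Start with 10.
56 + 1/(10/1) = 56 + 1/10 = 561/10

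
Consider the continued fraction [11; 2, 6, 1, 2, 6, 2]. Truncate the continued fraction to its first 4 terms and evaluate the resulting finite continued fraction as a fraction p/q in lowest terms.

172/15

a_0 = 11: 11/1
a_1 = 2: 23/2
a_2 = 6: 149/13
a_3 = 1: 172/15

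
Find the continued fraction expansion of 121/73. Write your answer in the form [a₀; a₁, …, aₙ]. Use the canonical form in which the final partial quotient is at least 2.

121 = 1·73 + 48, so a_0 = 1
73 = 1·48 + 25, so a_1 = 1
48 = 1·25 + 23, so a_2 = 1
25 = 1·23 + 2, so a_3 = 1
23 = 11·2 + 1, so a_4 = 11
2 = 2·1 + 0, so a_5 = 2

[1; 1, 1, 1, 11, 2]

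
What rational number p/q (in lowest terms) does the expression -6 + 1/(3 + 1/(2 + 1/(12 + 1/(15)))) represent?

-7495/1312

Use the convergent recurrence hₖ = aₖ·hₖ₋₁ + hₖ₋₂ (and likewise for the denominators kₖ):
a_0 = -6: -6/1
a_1 = 3: -17/3
a_2 = 2: -40/7
a_3 = 12: -497/87
a_4 = 15: -7495/1312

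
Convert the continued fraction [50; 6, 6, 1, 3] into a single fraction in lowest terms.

a_0 = 50: 50/1
a_1 = 6: 301/6
a_2 = 6: 1856/37
a_3 = 1: 2157/43
a_4 = 3: 8327/166

8327/166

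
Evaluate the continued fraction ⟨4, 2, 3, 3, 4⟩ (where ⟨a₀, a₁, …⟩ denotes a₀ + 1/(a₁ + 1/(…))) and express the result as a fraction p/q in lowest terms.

Start with 4.
3 + 1/(4/1) = 3 + 1/4 = 13/4
3 + 1/(13/4) = 3 + 4/13 = 43/13
2 + 1/(43/13) = 2 + 13/43 = 99/43
4 + 1/(99/43) = 4 + 43/99 = 439/99

439/99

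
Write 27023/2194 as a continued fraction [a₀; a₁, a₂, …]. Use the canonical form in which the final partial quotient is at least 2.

[12; 3, 6, 2, 1, 1, 1, 13]

27023 = 12·2194 + 695, so a_0 = 12
2194 = 3·695 + 109, so a_1 = 3
695 = 6·109 + 41, so a_2 = 6
109 = 2·41 + 27, so a_3 = 2
41 = 1·27 + 14, so a_4 = 1
27 = 1·14 + 13, so a_5 = 1
14 = 1·13 + 1, so a_6 = 1
13 = 13·1 + 0, so a_7 = 13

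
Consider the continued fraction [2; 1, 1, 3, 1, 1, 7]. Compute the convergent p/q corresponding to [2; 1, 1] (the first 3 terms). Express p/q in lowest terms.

Start with 1.
1 + 1/(1/1) = 1 + 1/1 = 2/1
2 + 1/(2/1) = 2 + 1/2 = 5/2

5/2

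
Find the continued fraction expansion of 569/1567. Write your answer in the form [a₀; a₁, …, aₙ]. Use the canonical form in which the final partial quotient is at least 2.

[0; 2, 1, 3, 15, 1, 1, 4]

569 ÷ 1567 → quotient 0, remainder 569
1567 ÷ 569 → quotient 2, remainder 429
569 ÷ 429 → quotient 1, remainder 140
429 ÷ 140 → quotient 3, remainder 9
140 ÷ 9 → quotient 15, remainder 5
9 ÷ 5 → quotient 1, remainder 4
5 ÷ 4 → quotient 1, remainder 1
4 ÷ 1 → quotient 4, remainder 0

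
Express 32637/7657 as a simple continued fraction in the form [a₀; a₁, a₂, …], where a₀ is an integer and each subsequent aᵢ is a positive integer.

⌊32637/7657⌋ = 4, remainder 2009
⌊7657/2009⌋ = 3, remainder 1630
⌊2009/1630⌋ = 1, remainder 379
⌊1630/379⌋ = 4, remainder 114
⌊379/114⌋ = 3, remainder 37
⌊114/37⌋ = 3, remainder 3
⌊37/3⌋ = 12, remainder 1
⌊3/1⌋ = 3, remainder 0

[4; 3, 1, 4, 3, 3, 12, 3]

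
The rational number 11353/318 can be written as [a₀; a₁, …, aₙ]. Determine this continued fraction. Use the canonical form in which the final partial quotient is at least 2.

[35; 1, 2, 2, 1, 7, 4]

⌊11353/318⌋ = 35, remainder 223
⌊318/223⌋ = 1, remainder 95
⌊223/95⌋ = 2, remainder 33
⌊95/33⌋ = 2, remainder 29
⌊33/29⌋ = 1, remainder 4
⌊29/4⌋ = 7, remainder 1
⌊4/1⌋ = 4, remainder 0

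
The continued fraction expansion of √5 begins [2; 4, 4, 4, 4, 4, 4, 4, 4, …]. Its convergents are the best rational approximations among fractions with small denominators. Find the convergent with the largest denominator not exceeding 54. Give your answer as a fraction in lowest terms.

38/17

List convergents until the denominator exceeds the bound:
a_0 = 2: 2/1  (≤ bound)
a_1 = 4: 9/4  (≤ bound)
a_2 = 4: 38/17  (≤ bound)
a_3 = 4: 161/72  (> 54, stop)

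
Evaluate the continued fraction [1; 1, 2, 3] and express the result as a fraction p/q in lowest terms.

Collapse the nested fraction from the inside out:
Start with 3.
2 + 1/(3/1) = 2 + 1/3 = 7/3
1 + 1/(7/3) = 1 + 3/7 = 10/7
1 + 1/(10/7) = 1 + 7/10 = 17/10

17/10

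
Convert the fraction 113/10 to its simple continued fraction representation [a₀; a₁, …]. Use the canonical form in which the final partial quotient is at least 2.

113 = 11·10 + 3, so a_0 = 11
10 = 3·3 + 1, so a_1 = 3
3 = 3·1 + 0, so a_2 = 3

[11; 3, 3]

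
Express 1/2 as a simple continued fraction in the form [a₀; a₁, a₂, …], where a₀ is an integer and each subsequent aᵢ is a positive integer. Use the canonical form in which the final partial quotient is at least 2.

[0; 2]

Repeatedly divide and take the remainder:
1 ÷ 2 → quotient 0, remainder 1
2 ÷ 1 → quotient 2, remainder 0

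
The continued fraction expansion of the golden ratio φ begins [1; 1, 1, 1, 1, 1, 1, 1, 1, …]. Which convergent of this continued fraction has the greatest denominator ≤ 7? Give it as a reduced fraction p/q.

a_0 = 1: 1/1  (≤ bound)
a_1 = 1: 2/1  (≤ bound)
a_2 = 1: 3/2  (≤ bound)
a_3 = 1: 5/3  (≤ bound)
a_4 = 1: 8/5  (≤ bound)
a_5 = 1: 13/8  (> 7, stop)

8/5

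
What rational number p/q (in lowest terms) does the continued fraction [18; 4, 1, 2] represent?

Starting at the tail and folding back:
Start with 2.
1 + 1/(2/1) = 1 + 1/2 = 3/2
4 + 1/(3/2) = 4 + 2/3 = 14/3
18 + 1/(14/3) = 18 + 3/14 = 255/14

255/14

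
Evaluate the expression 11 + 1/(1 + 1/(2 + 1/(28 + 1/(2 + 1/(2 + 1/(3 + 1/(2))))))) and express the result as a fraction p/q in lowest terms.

39248/3363

a_0 = 11: 11/1
a_1 = 1: 12/1
a_2 = 2: 35/3
a_3 = 28: 992/85
a_4 = 2: 2019/173
a_5 = 2: 5030/431
a_6 = 3: 17109/1466
a_7 = 2: 39248/3363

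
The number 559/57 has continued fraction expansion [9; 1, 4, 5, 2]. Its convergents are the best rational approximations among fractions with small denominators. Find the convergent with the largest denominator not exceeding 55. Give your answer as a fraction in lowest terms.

a_0 = 9: 9/1  (≤ bound)
a_1 = 1: 10/1  (≤ bound)
a_2 = 4: 49/5  (≤ bound)
a_3 = 5: 255/26  (≤ bound)
a_4 = 2: 559/57  (> 55, stop)

255/26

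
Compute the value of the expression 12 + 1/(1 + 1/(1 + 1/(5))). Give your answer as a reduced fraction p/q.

138/11

Start with 5.
1 + 1/(5/1) = 1 + 1/5 = 6/5
1 + 1/(6/5) = 1 + 5/6 = 11/6
12 + 1/(11/6) = 12 + 6/11 = 138/11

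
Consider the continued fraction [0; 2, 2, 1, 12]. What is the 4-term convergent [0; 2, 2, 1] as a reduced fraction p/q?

Build up convergents one term at a time:
a_0 = 0: 0/1
a_1 = 2: 1/2
a_2 = 2: 2/5
a_3 = 1: 3/7

3/7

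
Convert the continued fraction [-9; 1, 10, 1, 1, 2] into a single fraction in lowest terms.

a_0 = -9: -9/1
a_1 = 1: -8/1
a_2 = 10: -89/11
a_3 = 1: -97/12
a_4 = 1: -186/23
a_5 = 2: -469/58

-469/58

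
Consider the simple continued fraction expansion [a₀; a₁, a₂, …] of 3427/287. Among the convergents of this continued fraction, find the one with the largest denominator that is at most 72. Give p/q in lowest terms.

a_0 = 11: 11/1  (≤ bound)
a_1 = 1: 12/1  (≤ bound)
a_2 = 15: 191/16  (≤ bound)
a_3 = 1: 203/17  (≤ bound)
a_4 = 7: 1612/135  (> 72, stop)

203/17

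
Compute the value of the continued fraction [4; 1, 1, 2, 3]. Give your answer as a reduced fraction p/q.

78/17

Start with 3.
2 + 1/(3/1) = 2 + 1/3 = 7/3
1 + 1/(7/3) = 1 + 3/7 = 10/7
1 + 1/(10/7) = 1 + 7/10 = 17/10
4 + 1/(17/10) = 4 + 10/17 = 78/17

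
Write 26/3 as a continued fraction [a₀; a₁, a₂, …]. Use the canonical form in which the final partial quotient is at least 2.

[8; 1, 2]

26 = 8·3 + 2, so a_0 = 8
3 = 1·2 + 1, so a_1 = 1
2 = 2·1 + 0, so a_2 = 2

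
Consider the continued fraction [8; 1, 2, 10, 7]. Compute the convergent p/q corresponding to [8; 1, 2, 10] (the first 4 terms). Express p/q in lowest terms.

Collapse the nested fraction from the inside out:
Start with 10.
2 + 1/(10/1) = 2 + 1/10 = 21/10
1 + 1/(21/10) = 1 + 10/21 = 31/21
8 + 1/(31/21) = 8 + 21/31 = 269/31

269/31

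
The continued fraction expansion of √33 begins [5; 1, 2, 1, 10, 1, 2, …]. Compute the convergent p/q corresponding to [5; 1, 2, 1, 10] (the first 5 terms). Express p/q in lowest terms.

247/43

Work from the innermost term outward:
Start with 10.
1 + 1/(10/1) = 1 + 1/10 = 11/10
2 + 1/(11/10) = 2 + 10/11 = 32/11
1 + 1/(32/11) = 1 + 11/32 = 43/32
5 + 1/(43/32) = 5 + 32/43 = 247/43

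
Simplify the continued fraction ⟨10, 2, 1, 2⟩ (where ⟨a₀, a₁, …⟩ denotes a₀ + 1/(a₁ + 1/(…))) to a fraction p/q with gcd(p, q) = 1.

83/8

a_0 = 10: 10/1
a_1 = 2: 21/2
a_2 = 1: 31/3
a_3 = 2: 83/8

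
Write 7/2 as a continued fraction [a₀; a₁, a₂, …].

7 ÷ 2 → quotient 3, remainder 1
2 ÷ 1 → quotient 2, remainder 0

[3; 2]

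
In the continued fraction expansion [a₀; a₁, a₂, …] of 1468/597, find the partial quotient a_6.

⌊1468/597⌋ = 2, remainder 274
⌊597/274⌋ = 2, remainder 49
⌊274/49⌋ = 5, remainder 29
⌊49/29⌋ = 1, remainder 20
⌊29/20⌋ = 1, remainder 9
⌊20/9⌋ = 2, remainder 2
⌊9/2⌋ = 4, remainder 1

4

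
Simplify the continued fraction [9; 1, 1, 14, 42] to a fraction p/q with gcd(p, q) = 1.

Start with 42.
14 + 1/(42/1) = 14 + 1/42 = 589/42
1 + 1/(589/42) = 1 + 42/589 = 631/589
1 + 1/(631/589) = 1 + 589/631 = 1220/631
9 + 1/(1220/631) = 9 + 631/1220 = 11611/1220

11611/1220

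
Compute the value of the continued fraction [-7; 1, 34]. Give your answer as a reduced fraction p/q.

-211/35

a_0 = -7: -7/1
a_1 = 1: -6/1
a_2 = 34: -211/35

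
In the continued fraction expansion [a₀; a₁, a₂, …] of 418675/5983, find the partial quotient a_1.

1

⌊418675/5983⌋ = 69, remainder 5848
⌊5983/5848⌋ = 1, remainder 135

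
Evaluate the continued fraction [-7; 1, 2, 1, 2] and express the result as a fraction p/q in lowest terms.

a_0 = -7: -7/1
a_1 = 1: -6/1
a_2 = 2: -19/3
a_3 = 1: -25/4
a_4 = 2: -69/11

-69/11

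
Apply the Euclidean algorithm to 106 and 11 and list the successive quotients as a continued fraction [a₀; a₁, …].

[9; 1, 1, 1, 3]

⌊106/11⌋ = 9, remainder 7
⌊11/7⌋ = 1, remainder 4
⌊7/4⌋ = 1, remainder 3
⌊4/3⌋ = 1, remainder 1
⌊3/1⌋ = 3, remainder 0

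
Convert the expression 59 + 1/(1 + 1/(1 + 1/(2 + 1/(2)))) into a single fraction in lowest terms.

715/12

a_0 = 59: 59/1
a_1 = 1: 60/1
a_2 = 1: 119/2
a_3 = 2: 298/5
a_4 = 2: 715/12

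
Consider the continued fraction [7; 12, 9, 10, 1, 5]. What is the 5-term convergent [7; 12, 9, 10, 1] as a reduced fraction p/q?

8577/1211

Start with 1.
10 + 1/(1/1) = 10 + 1/1 = 11/1
9 + 1/(11/1) = 9 + 1/11 = 100/11
12 + 1/(100/11) = 12 + 11/100 = 1211/100
7 + 1/(1211/100) = 7 + 100/1211 = 8577/1211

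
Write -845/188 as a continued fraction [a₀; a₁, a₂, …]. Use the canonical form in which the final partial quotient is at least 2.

-845 = -5·188 + 95, so a_0 = -5
188 = 1·95 + 93, so a_1 = 1
95 = 1·93 + 2, so a_2 = 1
93 = 46·2 + 1, so a_3 = 46
2 = 2·1 + 0, so a_4 = 2

[-5; 1, 1, 46, 2]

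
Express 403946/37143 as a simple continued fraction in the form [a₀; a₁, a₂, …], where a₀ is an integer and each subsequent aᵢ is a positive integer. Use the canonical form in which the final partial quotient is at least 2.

[10; 1, 7, 36, 2, 3, 4, 4]

Repeatedly divide and take the remainder:
403946 = 10·37143 + 32516, so a_0 = 10
37143 = 1·32516 + 4627, so a_1 = 1
32516 = 7·4627 + 127, so a_2 = 7
4627 = 36·127 + 55, so a_3 = 36
127 = 2·55 + 17, so a_4 = 2
55 = 3·17 + 4, so a_5 = 3
17 = 4·4 + 1, so a_6 = 4
4 = 4·1 + 0, so a_7 = 4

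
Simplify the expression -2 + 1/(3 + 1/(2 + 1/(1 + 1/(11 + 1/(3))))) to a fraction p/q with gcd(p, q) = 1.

a_0 = -2: -2/1
a_1 = 3: -5/3
a_2 = 2: -12/7
a_3 = 1: -17/10
a_4 = 11: -199/117
a_5 = 3: -614/361

-614/361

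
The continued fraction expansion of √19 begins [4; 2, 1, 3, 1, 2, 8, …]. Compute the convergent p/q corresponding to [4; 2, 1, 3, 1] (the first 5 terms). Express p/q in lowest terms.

61/14

Compute successive convergents:
a_0 = 4: 4/1
a_1 = 2: 9/2
a_2 = 1: 13/3
a_3 = 3: 48/11
a_4 = 1: 61/14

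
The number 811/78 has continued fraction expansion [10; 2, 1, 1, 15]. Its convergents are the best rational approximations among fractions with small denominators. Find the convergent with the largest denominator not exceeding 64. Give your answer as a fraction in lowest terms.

a_0 = 10: 10/1  (≤ bound)
a_1 = 2: 21/2  (≤ bound)
a_2 = 1: 31/3  (≤ bound)
a_3 = 1: 52/5  (≤ bound)
a_4 = 15: 811/78  (> 64, stop)

52/5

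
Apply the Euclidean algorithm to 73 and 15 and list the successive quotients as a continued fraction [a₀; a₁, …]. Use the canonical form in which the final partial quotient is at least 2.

73 = 4·15 + 13, so a_0 = 4
15 = 1·13 + 2, so a_1 = 1
13 = 6·2 + 1, so a_2 = 6
2 = 2·1 + 0, so a_3 = 2

[4; 1, 6, 2]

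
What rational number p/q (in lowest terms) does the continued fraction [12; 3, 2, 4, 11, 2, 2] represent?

Start with 2.
2 + 1/(2/1) = 2 + 1/2 = 5/2
11 + 1/(5/2) = 11 + 2/5 = 57/5
4 + 1/(57/5) = 4 + 5/57 = 233/57
2 + 1/(233/57) = 2 + 57/233 = 523/233
3 + 1/(523/233) = 3 + 233/523 = 1802/523
12 + 1/(1802/523) = 12 + 523/1802 = 22147/1802

22147/1802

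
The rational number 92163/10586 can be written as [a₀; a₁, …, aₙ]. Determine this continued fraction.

[8; 1, 2, 2, 2, 14, 14, 3]

Repeatedly divide and take the remainder:
92163 = 8·10586 + 7475, so a_0 = 8
10586 = 1·7475 + 3111, so a_1 = 1
7475 = 2·3111 + 1253, so a_2 = 2
3111 = 2·1253 + 605, so a_3 = 2
1253 = 2·605 + 43, so a_4 = 2
605 = 14·43 + 3, so a_5 = 14
43 = 14·3 + 1, so a_6 = 14
3 = 3·1 + 0, so a_7 = 3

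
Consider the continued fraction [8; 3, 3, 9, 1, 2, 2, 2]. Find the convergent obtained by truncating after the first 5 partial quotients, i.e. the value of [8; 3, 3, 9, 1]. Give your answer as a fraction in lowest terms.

Compute successive convergents:
a_0 = 8: 8/1
a_1 = 3: 25/3
a_2 = 3: 83/10
a_3 = 9: 772/93
a_4 = 1: 855/103

855/103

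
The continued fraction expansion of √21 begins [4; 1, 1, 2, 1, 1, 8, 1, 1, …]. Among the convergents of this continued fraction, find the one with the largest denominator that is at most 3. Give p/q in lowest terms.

9/2

List convergents until the denominator exceeds the bound:
a_0 = 4: 4/1  (≤ bound)
a_1 = 1: 5/1  (≤ bound)
a_2 = 1: 9/2  (≤ bound)
a_3 = 2: 23/5  (> 3, stop)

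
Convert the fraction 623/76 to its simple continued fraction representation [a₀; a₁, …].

Apply division with remainder until the remainder is 0:
623 ÷ 76 → quotient 8, remainder 15
76 ÷ 15 → quotient 5, remainder 1
15 ÷ 1 → quotient 15, remainder 0

[8; 5, 15]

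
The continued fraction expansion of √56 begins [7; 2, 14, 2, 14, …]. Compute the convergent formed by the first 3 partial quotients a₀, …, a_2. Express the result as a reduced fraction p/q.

217/29

Starting at the tail and folding back:
Start with 14.
2 + 1/(14/1) = 2 + 1/14 = 29/14
7 + 1/(29/14) = 7 + 14/29 = 217/29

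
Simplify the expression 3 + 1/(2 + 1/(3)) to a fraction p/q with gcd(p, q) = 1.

24/7

Start with 3.
2 + 1/(3/1) = 2 + 1/3 = 7/3
3 + 1/(7/3) = 3 + 3/7 = 24/7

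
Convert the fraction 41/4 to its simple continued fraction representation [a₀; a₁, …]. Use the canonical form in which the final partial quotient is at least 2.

Apply division with remainder until the remainder is 0:
41 ÷ 4 → quotient 10, remainder 1
4 ÷ 1 → quotient 4, remainder 0

[10; 4]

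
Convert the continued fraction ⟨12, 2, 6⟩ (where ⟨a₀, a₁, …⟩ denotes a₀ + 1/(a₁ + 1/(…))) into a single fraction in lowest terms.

162/13

Start with 6.
2 + 1/(6/1) = 2 + 1/6 = 13/6
12 + 1/(13/6) = 12 + 6/13 = 162/13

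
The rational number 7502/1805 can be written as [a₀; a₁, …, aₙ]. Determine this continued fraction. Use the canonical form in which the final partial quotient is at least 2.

[4; 6, 2, 2, 56]

Repeatedly divide and take the remainder:
⌊7502/1805⌋ = 4, remainder 282
⌊1805/282⌋ = 6, remainder 113
⌊282/113⌋ = 2, remainder 56
⌊113/56⌋ = 2, remainder 1
⌊56/1⌋ = 56, remainder 0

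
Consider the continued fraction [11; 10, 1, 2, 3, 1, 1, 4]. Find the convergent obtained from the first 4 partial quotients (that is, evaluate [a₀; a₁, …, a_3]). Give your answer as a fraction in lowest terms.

Start with 2.
1 + 1/(2/1) = 1 + 1/2 = 3/2
10 + 1/(3/2) = 10 + 2/3 = 32/3
11 + 1/(32/3) = 11 + 3/32 = 355/32

355/32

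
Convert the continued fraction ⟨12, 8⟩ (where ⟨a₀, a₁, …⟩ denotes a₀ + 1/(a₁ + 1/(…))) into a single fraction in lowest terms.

97/8

Start with 8.
12 + 1/(8/1) = 12 + 1/8 = 97/8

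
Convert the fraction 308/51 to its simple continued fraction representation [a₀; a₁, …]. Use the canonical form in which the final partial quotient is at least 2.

[6; 25, 2]

Apply division with remainder until the remainder is 0:
⌊308/51⌋ = 6, remainder 2
⌊51/2⌋ = 25, remainder 1
⌊2/1⌋ = 2, remainder 0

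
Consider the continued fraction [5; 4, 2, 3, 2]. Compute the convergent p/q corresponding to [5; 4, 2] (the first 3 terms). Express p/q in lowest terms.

47/9

a_0 = 5: 5/1
a_1 = 4: 21/4
a_2 = 2: 47/9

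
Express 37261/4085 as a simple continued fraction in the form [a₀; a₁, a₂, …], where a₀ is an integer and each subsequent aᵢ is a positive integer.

[9; 8, 4, 4, 5, 1, 1, 2]

Run the Euclidean algorithm, recording each quotient:
37261 ÷ 4085 → quotient 9, remainder 496
4085 ÷ 496 → quotient 8, remainder 117
496 ÷ 117 → quotient 4, remainder 28
117 ÷ 28 → quotient 4, remainder 5
28 ÷ 5 → quotient 5, remainder 3
5 ÷ 3 → quotient 1, remainder 2
3 ÷ 2 → quotient 1, remainder 1
2 ÷ 1 → quotient 2, remainder 0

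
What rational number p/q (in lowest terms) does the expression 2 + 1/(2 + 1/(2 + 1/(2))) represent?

29/12

a_0 = 2: 2/1
a_1 = 2: 5/2
a_2 = 2: 12/5
a_3 = 2: 29/12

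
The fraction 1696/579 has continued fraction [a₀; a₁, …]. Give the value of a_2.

1696 = 2·579 + 538, so a_0 = 2
579 = 1·538 + 41, so a_1 = 1
538 = 13·41 + 5, so a_2 = 13

13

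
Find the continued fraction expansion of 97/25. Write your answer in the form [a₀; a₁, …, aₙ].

97 = 3·25 + 22, so a_0 = 3
25 = 1·22 + 3, so a_1 = 1
22 = 7·3 + 1, so a_2 = 7
3 = 3·1 + 0, so a_3 = 3

[3; 1, 7, 3]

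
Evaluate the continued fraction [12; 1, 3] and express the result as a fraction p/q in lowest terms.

51/4

Start with 3.
1 + 1/(3/1) = 1 + 1/3 = 4/3
12 + 1/(4/3) = 12 + 3/4 = 51/4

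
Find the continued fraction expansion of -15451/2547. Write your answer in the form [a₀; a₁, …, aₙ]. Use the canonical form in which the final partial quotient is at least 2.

[-7; 1, 14, 14, 12]

Apply division with remainder until the remainder is 0:
⌊-15451/2547⌋ = -7, remainder 2378
⌊2547/2378⌋ = 1, remainder 169
⌊2378/169⌋ = 14, remainder 12
⌊169/12⌋ = 14, remainder 1
⌊12/1⌋ = 12, remainder 0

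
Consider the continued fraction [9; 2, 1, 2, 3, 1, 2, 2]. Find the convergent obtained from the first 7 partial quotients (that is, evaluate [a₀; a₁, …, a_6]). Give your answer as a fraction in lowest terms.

Compute successive convergents:
a_0 = 9: 9/1
a_1 = 2: 19/2
a_2 = 1: 28/3
a_3 = 2: 75/8
a_4 = 3: 253/27
a_5 = 1: 328/35
a_6 = 2: 909/97

909/97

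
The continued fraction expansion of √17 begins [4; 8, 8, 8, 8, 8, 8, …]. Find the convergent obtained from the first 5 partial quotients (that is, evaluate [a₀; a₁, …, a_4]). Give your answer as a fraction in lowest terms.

Start with 8.
8 + 1/(8/1) = 8 + 1/8 = 65/8
8 + 1/(65/8) = 8 + 8/65 = 528/65
8 + 1/(528/65) = 8 + 65/528 = 4289/528
4 + 1/(4289/528) = 4 + 528/4289 = 17684/4289

17684/4289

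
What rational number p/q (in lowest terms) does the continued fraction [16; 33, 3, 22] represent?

35795/2233

a_0 = 16: 16/1
a_1 = 33: 529/33
a_2 = 3: 1603/100
a_3 = 22: 35795/2233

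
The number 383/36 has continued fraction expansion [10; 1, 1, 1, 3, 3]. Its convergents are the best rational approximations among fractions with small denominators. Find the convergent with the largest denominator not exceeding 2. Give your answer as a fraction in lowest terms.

a_0 = 10: 10/1  (≤ bound)
a_1 = 1: 11/1  (≤ bound)
a_2 = 1: 21/2  (≤ bound)
a_3 = 1: 32/3  (> 2, stop)

21/2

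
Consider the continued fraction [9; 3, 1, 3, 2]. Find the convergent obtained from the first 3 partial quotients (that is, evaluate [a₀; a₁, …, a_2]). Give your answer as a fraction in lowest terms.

37/4

Build up convergents one term at a time:
a_0 = 9: 9/1
a_1 = 3: 28/3
a_2 = 1: 37/4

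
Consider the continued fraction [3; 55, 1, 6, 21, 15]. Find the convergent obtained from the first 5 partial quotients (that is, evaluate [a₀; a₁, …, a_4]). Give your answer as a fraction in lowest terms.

a_0 = 3: 3/1
a_1 = 55: 166/55
a_2 = 1: 169/56
a_3 = 6: 1180/391
a_4 = 21: 24949/8267

24949/8267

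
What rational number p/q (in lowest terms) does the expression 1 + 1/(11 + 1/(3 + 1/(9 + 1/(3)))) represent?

Build up convergents one term at a time:
a_0 = 1: 1/1
a_1 = 11: 12/11
a_2 = 3: 37/34
a_3 = 9: 345/317
a_4 = 3: 1072/985

1072/985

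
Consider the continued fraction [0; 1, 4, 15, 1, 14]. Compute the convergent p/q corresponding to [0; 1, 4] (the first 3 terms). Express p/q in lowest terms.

Start with 4.
1 + 1/(4/1) = 1 + 1/4 = 5/4
0 + 1/(5/4) = 0 + 4/5 = 4/5

4/5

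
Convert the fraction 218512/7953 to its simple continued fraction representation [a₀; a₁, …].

[27; 2, 9, 1, 2, 32, 4]

218512 ÷ 7953 → quotient 27, remainder 3781
7953 ÷ 3781 → quotient 2, remainder 391
3781 ÷ 391 → quotient 9, remainder 262
391 ÷ 262 → quotient 1, remainder 129
262 ÷ 129 → quotient 2, remainder 4
129 ÷ 4 → quotient 32, remainder 1
4 ÷ 1 → quotient 4, remainder 0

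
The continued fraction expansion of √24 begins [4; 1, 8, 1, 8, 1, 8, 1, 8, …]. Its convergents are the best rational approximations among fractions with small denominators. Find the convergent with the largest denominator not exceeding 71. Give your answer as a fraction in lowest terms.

49/10

List convergents until the denominator exceeds the bound:
a_0 = 4: 4/1  (≤ bound)
a_1 = 1: 5/1  (≤ bound)
a_2 = 8: 44/9  (≤ bound)
a_3 = 1: 49/10  (≤ bound)
a_4 = 8: 436/89  (> 71, stop)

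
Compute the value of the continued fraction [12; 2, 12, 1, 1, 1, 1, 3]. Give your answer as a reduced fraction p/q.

Start with 3.
1 + 1/(3/1) = 1 + 1/3 = 4/3
1 + 1/(4/3) = 1 + 3/4 = 7/4
1 + 1/(7/4) = 1 + 4/7 = 11/7
1 + 1/(11/7) = 1 + 7/11 = 18/11
12 + 1/(18/11) = 12 + 11/18 = 227/18
2 + 1/(227/18) = 2 + 18/227 = 472/227
12 + 1/(472/227) = 12 + 227/472 = 5891/472

5891/472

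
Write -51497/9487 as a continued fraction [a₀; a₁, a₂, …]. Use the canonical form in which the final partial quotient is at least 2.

⌊-51497/9487⌋ = -6, remainder 5425
⌊9487/5425⌋ = 1, remainder 4062
⌊5425/4062⌋ = 1, remainder 1363
⌊4062/1363⌋ = 2, remainder 1336
⌊1363/1336⌋ = 1, remainder 27
⌊1336/27⌋ = 49, remainder 13
⌊27/13⌋ = 2, remainder 1
⌊13/1⌋ = 13, remainder 0

[-6; 1, 1, 2, 1, 49, 2, 13]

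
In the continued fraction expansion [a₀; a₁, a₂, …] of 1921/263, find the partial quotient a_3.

2

1921 = 7·263 + 80, so a_0 = 7
263 = 3·80 + 23, so a_1 = 3
80 = 3·23 + 11, so a_2 = 3
23 = 2·11 + 1, so a_3 = 2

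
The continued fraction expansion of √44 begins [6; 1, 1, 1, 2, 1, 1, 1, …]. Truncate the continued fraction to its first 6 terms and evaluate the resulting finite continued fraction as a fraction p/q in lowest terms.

73/11

Work from the innermost term outward:
Start with 1.
2 + 1/(1/1) = 2 + 1/1 = 3/1
1 + 1/(3/1) = 1 + 1/3 = 4/3
1 + 1/(4/3) = 1 + 3/4 = 7/4
1 + 1/(7/4) = 1 + 4/7 = 11/7
6 + 1/(11/7) = 6 + 7/11 = 73/11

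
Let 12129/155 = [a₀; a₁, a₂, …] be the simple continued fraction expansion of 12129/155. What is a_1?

12129 = 78·155 + 39, so a_0 = 78
155 = 3·39 + 38, so a_1 = 3

3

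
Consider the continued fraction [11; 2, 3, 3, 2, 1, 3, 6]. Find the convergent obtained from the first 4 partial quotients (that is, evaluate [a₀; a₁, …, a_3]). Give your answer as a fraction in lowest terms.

263/23

Starting at the tail and folding back:
Start with 3.
3 + 1/(3/1) = 3 + 1/3 = 10/3
2 + 1/(10/3) = 2 + 3/10 = 23/10
11 + 1/(23/10) = 11 + 10/23 = 263/23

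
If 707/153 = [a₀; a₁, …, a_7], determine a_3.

1

707 ÷ 153 → quotient 4, remainder 95
153 ÷ 95 → quotient 1, remainder 58
95 ÷ 58 → quotient 1, remainder 37
58 ÷ 37 → quotient 1, remainder 21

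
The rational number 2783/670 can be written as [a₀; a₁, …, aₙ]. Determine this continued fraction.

[4; 6, 1, 1, 51]

Run the Euclidean algorithm, recording each quotient:
2783 ÷ 670 → quotient 4, remainder 103
670 ÷ 103 → quotient 6, remainder 52
103 ÷ 52 → quotient 1, remainder 51
52 ÷ 51 → quotient 1, remainder 1
51 ÷ 1 → quotient 51, remainder 0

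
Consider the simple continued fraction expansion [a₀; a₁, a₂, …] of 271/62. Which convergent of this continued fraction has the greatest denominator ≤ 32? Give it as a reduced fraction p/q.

List convergents until the denominator exceeds the bound:
a_0 = 4: 4/1  (≤ bound)
a_1 = 2: 9/2  (≤ bound)
a_2 = 1: 13/3  (≤ bound)
a_3 = 2: 35/8  (≤ bound)
a_4 = 3: 118/27  (≤ bound)
a_5 = 2: 271/62  (> 32, stop)

118/27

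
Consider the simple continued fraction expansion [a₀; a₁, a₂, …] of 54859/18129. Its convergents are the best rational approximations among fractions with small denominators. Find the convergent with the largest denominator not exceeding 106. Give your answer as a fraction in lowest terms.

233/77

a_0 = 3: 3/1  (≤ bound)
a_1 = 38: 115/38  (≤ bound)
a_2 = 2: 233/77  (≤ bound)
a_3 = 2: 581/192  (> 106, stop)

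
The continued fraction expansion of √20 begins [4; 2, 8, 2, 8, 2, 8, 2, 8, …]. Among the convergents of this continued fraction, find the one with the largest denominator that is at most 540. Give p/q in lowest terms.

1364/305

a_0 = 4: 4/1  (≤ bound)
a_1 = 2: 9/2  (≤ bound)
a_2 = 8: 76/17  (≤ bound)
a_3 = 2: 161/36  (≤ bound)
a_4 = 8: 1364/305  (≤ bound)
a_5 = 2: 2889/646  (> 540, stop)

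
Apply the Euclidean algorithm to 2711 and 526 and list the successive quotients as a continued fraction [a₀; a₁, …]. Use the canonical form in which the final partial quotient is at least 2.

Run the Euclidean algorithm, recording each quotient:
2711 = 5·526 + 81, so a_0 = 5
526 = 6·81 + 40, so a_1 = 6
81 = 2·40 + 1, so a_2 = 2
40 = 40·1 + 0, so a_3 = 40

[5; 6, 2, 40]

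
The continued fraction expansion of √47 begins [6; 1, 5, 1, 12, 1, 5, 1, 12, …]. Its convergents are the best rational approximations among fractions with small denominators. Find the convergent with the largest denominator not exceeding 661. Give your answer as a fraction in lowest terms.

List convergents until the denominator exceeds the bound:
a_0 = 6: 6/1  (≤ bound)
a_1 = 1: 7/1  (≤ bound)
a_2 = 5: 41/6  (≤ bound)
a_3 = 1: 48/7  (≤ bound)
a_4 = 12: 617/90  (≤ bound)
a_5 = 1: 665/97  (≤ bound)
a_6 = 5: 3942/575  (≤ bound)
a_7 = 1: 4607/672  (> 661, stop)

3942/575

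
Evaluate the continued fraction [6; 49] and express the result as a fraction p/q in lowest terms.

Start with 49.
6 + 1/(49/1) = 6 + 1/49 = 295/49

295/49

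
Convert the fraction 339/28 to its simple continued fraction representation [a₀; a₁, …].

Repeatedly divide and take the remainder:
339 = 12·28 + 3, so a_0 = 12
28 = 9·3 + 1, so a_1 = 9
3 = 3·1 + 0, so a_2 = 3

[12; 9, 3]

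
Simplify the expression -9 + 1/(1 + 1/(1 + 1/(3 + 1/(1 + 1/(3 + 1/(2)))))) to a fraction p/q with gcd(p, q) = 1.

a_0 = -9: -9/1
a_1 = 1: -8/1
a_2 = 1: -17/2
a_3 = 3: -59/7
a_4 = 1: -76/9
a_5 = 3: -287/34
a_6 = 2: -650/77

-650/77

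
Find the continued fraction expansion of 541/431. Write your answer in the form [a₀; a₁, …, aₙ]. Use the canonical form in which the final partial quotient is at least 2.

Repeatedly divide and take the remainder:
541 = 1·431 + 110, so a_0 = 1
431 = 3·110 + 101, so a_1 = 3
110 = 1·101 + 9, so a_2 = 1
101 = 11·9 + 2, so a_3 = 11
9 = 4·2 + 1, so a_4 = 4
2 = 2·1 + 0, so a_5 = 2

[1; 3, 1, 11, 4, 2]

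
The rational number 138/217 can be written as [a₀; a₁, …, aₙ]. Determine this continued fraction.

138 ÷ 217 → quotient 0, remainder 138
217 ÷ 138 → quotient 1, remainder 79
138 ÷ 79 → quotient 1, remainder 59
79 ÷ 59 → quotient 1, remainder 20
59 ÷ 20 → quotient 2, remainder 19
20 ÷ 19 → quotient 1, remainder 1
19 ÷ 1 → quotient 19, remainder 0

[0; 1, 1, 1, 2, 1, 19]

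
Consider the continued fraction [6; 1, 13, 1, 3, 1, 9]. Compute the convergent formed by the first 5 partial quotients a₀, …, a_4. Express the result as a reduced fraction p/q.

409/59

Compute successive convergents:
a_0 = 6: 6/1
a_1 = 1: 7/1
a_2 = 13: 97/14
a_3 = 1: 104/15
a_4 = 3: 409/59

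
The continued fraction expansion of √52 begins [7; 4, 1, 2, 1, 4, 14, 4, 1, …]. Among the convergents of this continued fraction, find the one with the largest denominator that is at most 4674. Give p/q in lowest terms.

9223/1279

a_0 = 7: 7/1  (≤ bound)
a_1 = 4: 29/4  (≤ bound)
a_2 = 1: 36/5  (≤ bound)
a_3 = 2: 101/14  (≤ bound)
a_4 = 1: 137/19  (≤ bound)
a_5 = 4: 649/90  (≤ bound)
a_6 = 14: 9223/1279  (≤ bound)
a_7 = 4: 37541/5206  (> 4674, stop)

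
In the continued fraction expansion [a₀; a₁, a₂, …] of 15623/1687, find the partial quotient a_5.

2

Run the Euclidean algorithm, recording each quotient:
15623 ÷ 1687 → quotient 9, remainder 440
1687 ÷ 440 → quotient 3, remainder 367
440 ÷ 367 → quotient 1, remainder 73
367 ÷ 73 → quotient 5, remainder 2
73 ÷ 2 → quotient 36, remainder 1
2 ÷ 1 → quotient 2, remainder 0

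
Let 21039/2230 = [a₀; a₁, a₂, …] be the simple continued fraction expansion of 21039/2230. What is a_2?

3

⌊21039/2230⌋ = 9, remainder 969
⌊2230/969⌋ = 2, remainder 292
⌊969/292⌋ = 3, remainder 93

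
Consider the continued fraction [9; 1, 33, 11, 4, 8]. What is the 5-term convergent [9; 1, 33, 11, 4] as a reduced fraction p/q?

a_0 = 9: 9/1
a_1 = 1: 10/1
a_2 = 33: 339/34
a_3 = 11: 3739/375
a_4 = 4: 15295/1534

15295/1534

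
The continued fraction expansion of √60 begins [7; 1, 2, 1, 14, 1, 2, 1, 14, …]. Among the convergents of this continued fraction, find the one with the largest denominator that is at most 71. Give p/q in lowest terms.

List convergents until the denominator exceeds the bound:
a_0 = 7: 7/1  (≤ bound)
a_1 = 1: 8/1  (≤ bound)
a_2 = 2: 23/3  (≤ bound)
a_3 = 1: 31/4  (≤ bound)
a_4 = 14: 457/59  (≤ bound)
a_5 = 1: 488/63  (≤ bound)
a_6 = 2: 1433/185  (> 71, stop)

488/63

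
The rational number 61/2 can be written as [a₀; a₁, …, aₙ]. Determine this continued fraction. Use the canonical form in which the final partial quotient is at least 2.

[30; 2]

61 ÷ 2 → quotient 30, remainder 1
2 ÷ 1 → quotient 2, remainder 0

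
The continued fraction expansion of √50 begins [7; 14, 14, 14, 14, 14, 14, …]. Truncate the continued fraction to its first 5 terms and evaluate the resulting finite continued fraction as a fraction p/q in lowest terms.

275807/39005

Collapse the nested fraction from the inside out:
Start with 14.
14 + 1/(14/1) = 14 + 1/14 = 197/14
14 + 1/(197/14) = 14 + 14/197 = 2772/197
14 + 1/(2772/197) = 14 + 197/2772 = 39005/2772
7 + 1/(39005/2772) = 7 + 2772/39005 = 275807/39005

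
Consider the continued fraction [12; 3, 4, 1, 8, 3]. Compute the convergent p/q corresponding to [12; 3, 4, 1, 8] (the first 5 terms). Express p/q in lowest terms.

1736/141

Start with 8.
1 + 1/(8/1) = 1 + 1/8 = 9/8
4 + 1/(9/8) = 4 + 8/9 = 44/9
3 + 1/(44/9) = 3 + 9/44 = 141/44
12 + 1/(141/44) = 12 + 44/141 = 1736/141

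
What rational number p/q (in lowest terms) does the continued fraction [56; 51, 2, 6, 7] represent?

Starting at the tail and folding back:
Start with 7.
6 + 1/(7/1) = 6 + 1/7 = 43/7
2 + 1/(43/7) = 2 + 7/43 = 93/43
51 + 1/(93/43) = 51 + 43/93 = 4786/93
56 + 1/(4786/93) = 56 + 93/4786 = 268109/4786

268109/4786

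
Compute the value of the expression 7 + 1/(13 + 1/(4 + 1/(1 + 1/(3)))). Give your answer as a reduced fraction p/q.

Start with 3.
1 + 1/(3/1) = 1 + 1/3 = 4/3
4 + 1/(4/3) = 4 + 3/4 = 19/4
13 + 1/(19/4) = 13 + 4/19 = 251/19
7 + 1/(251/19) = 7 + 19/251 = 1776/251

1776/251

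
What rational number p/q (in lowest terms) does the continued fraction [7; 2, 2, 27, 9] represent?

9163/1238

Start with 9.
27 + 1/(9/1) = 27 + 1/9 = 244/9
2 + 1/(244/9) = 2 + 9/244 = 497/244
2 + 1/(497/244) = 2 + 244/497 = 1238/497
7 + 1/(1238/497) = 7 + 497/1238 = 9163/1238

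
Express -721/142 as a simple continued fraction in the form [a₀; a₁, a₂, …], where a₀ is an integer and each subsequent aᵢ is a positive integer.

Apply division with remainder until the remainder is 0:
⌊-721/142⌋ = -6, remainder 131
⌊142/131⌋ = 1, remainder 11
⌊131/11⌋ = 11, remainder 10
⌊11/10⌋ = 1, remainder 1
⌊10/1⌋ = 10, remainder 0

[-6; 1, 11, 1, 10]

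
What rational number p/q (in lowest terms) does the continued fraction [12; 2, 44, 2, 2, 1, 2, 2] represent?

50515/4043

Starting at the tail and folding back:
Start with 2.
2 + 1/(2/1) = 2 + 1/2 = 5/2
1 + 1/(5/2) = 1 + 2/5 = 7/5
2 + 1/(7/5) = 2 + 5/7 = 19/7
2 + 1/(19/7) = 2 + 7/19 = 45/19
44 + 1/(45/19) = 44 + 19/45 = 1999/45
2 + 1/(1999/45) = 2 + 45/1999 = 4043/1999
12 + 1/(4043/1999) = 12 + 1999/4043 = 50515/4043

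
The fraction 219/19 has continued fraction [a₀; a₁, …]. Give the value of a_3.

219 = 11·19 + 10, so a_0 = 11
19 = 1·10 + 9, so a_1 = 1
10 = 1·9 + 1, so a_2 = 1
9 = 9·1 + 0, so a_3 = 9

9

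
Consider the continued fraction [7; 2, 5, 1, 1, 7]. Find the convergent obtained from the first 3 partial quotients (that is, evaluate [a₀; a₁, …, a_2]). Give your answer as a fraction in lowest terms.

82/11

Work from the innermost term outward:
Start with 5.
2 + 1/(5/1) = 2 + 1/5 = 11/5
7 + 1/(11/5) = 7 + 5/11 = 82/11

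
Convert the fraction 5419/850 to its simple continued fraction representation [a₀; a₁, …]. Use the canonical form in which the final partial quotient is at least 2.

Apply division with remainder until the remainder is 0:
5419 ÷ 850 → quotient 6, remainder 319
850 ÷ 319 → quotient 2, remainder 212
319 ÷ 212 → quotient 1, remainder 107
212 ÷ 107 → quotient 1, remainder 105
107 ÷ 105 → quotient 1, remainder 2
105 ÷ 2 → quotient 52, remainder 1
2 ÷ 1 → quotient 2, remainder 0

[6; 2, 1, 1, 1, 52, 2]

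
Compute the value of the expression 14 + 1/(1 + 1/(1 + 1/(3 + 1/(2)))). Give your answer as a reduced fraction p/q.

Start with 2.
3 + 1/(2/1) = 3 + 1/2 = 7/2
1 + 1/(7/2) = 1 + 2/7 = 9/7
1 + 1/(9/7) = 1 + 7/9 = 16/9
14 + 1/(16/9) = 14 + 9/16 = 233/16

233/16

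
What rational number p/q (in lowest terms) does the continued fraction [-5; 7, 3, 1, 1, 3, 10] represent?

Start with 10.
3 + 1/(10/1) = 3 + 1/10 = 31/10
1 + 1/(31/10) = 1 + 10/31 = 41/31
1 + 1/(41/31) = 1 + 31/41 = 72/41
3 + 1/(72/41) = 3 + 41/72 = 257/72
7 + 1/(257/72) = 7 + 72/257 = 1871/257
-5 + 1/(1871/257) = -5 + 257/1871 = -9098/1871

-9098/1871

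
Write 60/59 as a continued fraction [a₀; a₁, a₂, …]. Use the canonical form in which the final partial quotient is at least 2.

Repeatedly divide and take the remainder:
60 = 1·59 + 1, so a_0 = 1
59 = 59·1 + 0, so a_1 = 59

[1; 59]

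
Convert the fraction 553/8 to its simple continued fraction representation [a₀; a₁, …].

Run the Euclidean algorithm, recording each quotient:
⌊553/8⌋ = 69, remainder 1
⌊8/1⌋ = 8, remainder 0

[69; 8]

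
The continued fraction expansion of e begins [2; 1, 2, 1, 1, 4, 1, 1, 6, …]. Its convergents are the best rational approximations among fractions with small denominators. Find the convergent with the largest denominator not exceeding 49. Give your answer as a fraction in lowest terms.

106/39

a_0 = 2: 2/1  (≤ bound)
a_1 = 1: 3/1  (≤ bound)
a_2 = 2: 8/3  (≤ bound)
a_3 = 1: 11/4  (≤ bound)
a_4 = 1: 19/7  (≤ bound)
a_5 = 4: 87/32  (≤ bound)
a_6 = 1: 106/39  (≤ bound)
a_7 = 1: 193/71  (> 49, stop)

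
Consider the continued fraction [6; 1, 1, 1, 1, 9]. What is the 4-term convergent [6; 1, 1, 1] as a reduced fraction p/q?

20/3

Build up convergents one term at a time:
a_0 = 6: 6/1
a_1 = 1: 7/1
a_2 = 1: 13/2
a_3 = 1: 20/3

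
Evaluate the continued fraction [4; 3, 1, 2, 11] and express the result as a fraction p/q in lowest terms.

534/125

Build up convergents one term at a time:
a_0 = 4: 4/1
a_1 = 3: 13/3
a_2 = 1: 17/4
a_3 = 2: 47/11
a_4 = 11: 534/125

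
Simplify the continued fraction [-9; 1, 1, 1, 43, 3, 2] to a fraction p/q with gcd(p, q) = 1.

-7694/923

Compute successive convergents:
a_0 = -9: -9/1
a_1 = 1: -8/1
a_2 = 1: -17/2
a_3 = 1: -25/3
a_4 = 43: -1092/131
a_5 = 3: -3301/396
a_6 = 2: -7694/923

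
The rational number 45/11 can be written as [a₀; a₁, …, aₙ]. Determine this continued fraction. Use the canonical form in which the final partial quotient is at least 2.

[4; 11]

Apply division with remainder until the remainder is 0:
45 = 4·11 + 1, so a_0 = 4
11 = 11·1 + 0, so a_1 = 11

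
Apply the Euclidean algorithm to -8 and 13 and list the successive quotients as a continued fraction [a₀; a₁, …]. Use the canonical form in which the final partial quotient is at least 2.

[-1; 2, 1, 1, 2]

Repeatedly divide and take the remainder:
-8 = -1·13 + 5, so a_0 = -1
13 = 2·5 + 3, so a_1 = 2
5 = 1·3 + 2, so a_2 = 1
3 = 1·2 + 1, so a_3 = 1
2 = 2·1 + 0, so a_4 = 2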